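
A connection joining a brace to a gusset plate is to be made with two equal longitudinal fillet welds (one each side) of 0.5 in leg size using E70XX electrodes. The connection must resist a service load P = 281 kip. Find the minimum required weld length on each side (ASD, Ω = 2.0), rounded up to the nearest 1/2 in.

L = 19 in on each side

E70XX → F_EXX = 70 ksi.
Throat t_e = 0.707 × 0.5 = 0.3535 in.
r_n/Ω = (0.6 × 70 × 0.3535) / 2.0 = 7.423 kip/in.
L_req = P / (r_n/Ω) = 281 / 7.423 = 37.85 in total.
Per side: 37.85 / 2 = 18.93 in.
Round up → use L = 19 in on each side.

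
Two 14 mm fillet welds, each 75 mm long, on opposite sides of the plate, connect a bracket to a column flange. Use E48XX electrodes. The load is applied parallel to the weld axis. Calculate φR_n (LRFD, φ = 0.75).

E48XX → F_EXX = 480 MPa.
Effective throat t_e = 0.707 × 14 = 9.898 mm.
Total length L = 150 mm; A_we = 9.898 × 150 = 1485 mm².
F_nw = 0.6 F_EXX = 0.6 × 480 = 288 MPa.
φR_n = 0.75 × 288 × 1485 × 10⁻³ = 320.7 kN.

φR_n ≈ 321 kN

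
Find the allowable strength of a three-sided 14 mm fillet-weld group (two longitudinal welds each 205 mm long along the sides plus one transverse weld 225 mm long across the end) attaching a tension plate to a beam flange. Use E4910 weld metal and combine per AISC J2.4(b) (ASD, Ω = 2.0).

E49XX → F_EXX = 490 MPa.
t_e = 0.707 × 14 = 9.898 mm.
R_nwl = 0.6 × 490 × 9.898 × 410 × 10⁻³ = 1193 kN (longitudinal, 2 welds).
R_nwt = 0.6 × 490 × 9.898 × 225 × 10⁻³ = 654.8 kN (transverse, base value).
(i) R_nwl + R_nwt = 1848 kN; (ii) 0.85 R_nwl + 1.5 R_nwt = 1996 kN.
R_n = max = 1996 kN [governs: (ii)]; R_n/Ω = 998.1 kN.

R_n/Ω ≈ 998 kN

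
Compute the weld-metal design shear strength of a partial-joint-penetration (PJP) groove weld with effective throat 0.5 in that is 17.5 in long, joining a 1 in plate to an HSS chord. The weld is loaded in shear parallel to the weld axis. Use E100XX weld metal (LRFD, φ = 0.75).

φR_n ≈ 394 kips

E100XX → F_EXX = 100 ksi.
Effective throat (given) t_e = 0.5 in.
A_we = 0.5 × 17.5 = 8.75 in².
F_nw = 0.6 F_EXX = 60 ksi.
φR_n = 0.75 × 60 × 8.75 = 393.8 kips.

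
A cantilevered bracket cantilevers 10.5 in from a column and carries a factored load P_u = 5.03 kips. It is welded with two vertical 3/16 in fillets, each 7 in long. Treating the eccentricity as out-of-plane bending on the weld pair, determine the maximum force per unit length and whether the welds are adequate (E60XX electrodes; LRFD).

E60XX → F_EXX = 60 ksi.
L_w = 2 × 7 = 14 in; section modulus (unit throat) S = 2 × L²/6 = 16.33 in².
Direct shear f_v = P/L_w = 5.03/14 = 0.3593 kip/in.
Moment M = P × e = 5.03 × 10.5 = 52.815 kip·in; bending f_b = M/S = 3.234 kip/in.
f_max = √(f_v² + f_b²) = √(0.3593² + 3.234²) = 3.253 kip/in.
φr_n = 0.75 × 0.6 × 60 × (0.707 × 0.1875) = 3.579 kip/in → adequate.

f_max ≈ 3.25 kip/in; adequate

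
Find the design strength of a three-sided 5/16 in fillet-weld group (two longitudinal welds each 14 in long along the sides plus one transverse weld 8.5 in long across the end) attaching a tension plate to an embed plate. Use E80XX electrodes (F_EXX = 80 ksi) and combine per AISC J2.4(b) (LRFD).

t_e = 0.707 × 0.3125 = 0.2209 in.
R_nwl = 0.6 × 80 × 0.2209 × 28 = 296.9 kip (longitudinal, 2 welds).
R_nwt = 0.6 × 80 × 0.2209 × 8.5 = 90.14 kip (transverse, base value).
(i) R_nwl + R_nwt = 387.1 kip; (ii) 0.85 R_nwl + 1.5 R_nwt = 387.6 kip.
R_n = max = 387.6 kip [governs: (ii)]; φR_n = 290.7 kip.

φR_n ≈ 291 kip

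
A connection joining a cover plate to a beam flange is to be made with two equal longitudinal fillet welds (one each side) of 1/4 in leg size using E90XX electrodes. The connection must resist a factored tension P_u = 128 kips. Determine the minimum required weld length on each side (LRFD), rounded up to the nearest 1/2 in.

E90XX → F_EXX = 90 ksi.
Throat t_e = 0.707 × 0.25 = 0.1767 in.
φr_n = 0.75 × 0.6 × 90 × 0.1767 = 7.158 kips/in.
L_req = P_u / φr_n = 128 / 7.158 = 17.88 in total.
Per side: 17.88 / 2 = 8.941 in.
Round up → use L = 9 in on each side.

L = 9 in on each side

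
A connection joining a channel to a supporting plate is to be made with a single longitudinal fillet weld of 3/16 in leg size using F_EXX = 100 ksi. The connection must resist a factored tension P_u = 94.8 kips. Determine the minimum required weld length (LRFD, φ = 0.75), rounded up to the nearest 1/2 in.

L = 16 in

Throat t_e = 0.707 × 0.1875 = 0.1326 in.
φr_n = 0.75 × 0.6 × 100 × 0.1326 = 5.965 kips/in.
L_req = P_u / φr_n = 94.8 / 5.965 = 15.89 in total.
Round up → use L = 16 in.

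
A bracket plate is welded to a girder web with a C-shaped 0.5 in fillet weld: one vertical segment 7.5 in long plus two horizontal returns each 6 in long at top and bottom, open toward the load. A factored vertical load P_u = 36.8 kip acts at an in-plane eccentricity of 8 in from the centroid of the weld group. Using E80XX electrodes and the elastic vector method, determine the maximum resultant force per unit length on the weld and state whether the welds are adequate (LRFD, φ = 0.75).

E80XX → F_EXX = 80 ksi.
Total weld length L_w = 19.5 in. Treat welds as unit-width lines.
Centroid: x̄ = 2×6×3 / 19.5 = 1.846 in from the vertical weld.
Polar moment about centroid: J = I_x + I_y = [7.5³/12 + 2×6×3.75²] + [7.5×1.846² + 2(6³/12 + 6×1.154²)] = 281.4 in³.
Direct shear f_v = P/L_w = 36.8 / 19.5 = 1.887 kip/in (vertical).
Torsion M = P·e = 36.8 × 8 = 294.4 kip·in.
Critical point at (x, y) = (4.154, 3.75) from centroid. f_tx = M·y/J = 3.923 kip/in; f_ty = M·x/J = 4.345 kip/in.
Resultant f_max = √[f_tx² + (f_v + f_ty)²] = √[3.923² + (1.887 + 4.345)²] = 7.364 kip/in.
Capacity per unit length: φr_n = 0.75 × 0.6 × 80 × (0.707 × 0.5) = 12.73 kip/in.
7.364 ≤ 12.73 → adequate.

f_max ≈ 7.36 kip/in; adequate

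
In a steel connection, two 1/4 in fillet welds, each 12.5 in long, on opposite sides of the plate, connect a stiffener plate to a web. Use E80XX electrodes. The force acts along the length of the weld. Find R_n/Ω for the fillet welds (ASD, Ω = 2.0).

R_n/Ω ≈ 106 kips

E80XX → F_EXX = 80 ksi.
Effective throat t_e = 0.707 × 0.25 = 0.1767 in.
Total length L = 25 in; A_we = 0.1767 × 25 = 4.419 in².
F_nw = 0.6 F_EXX = 0.6 × 80 = 48 ksi.
R_n = 48 × 4.419 = 212.1 kips; R_n/Ω = 212.1/2.0 = 106.1 kips.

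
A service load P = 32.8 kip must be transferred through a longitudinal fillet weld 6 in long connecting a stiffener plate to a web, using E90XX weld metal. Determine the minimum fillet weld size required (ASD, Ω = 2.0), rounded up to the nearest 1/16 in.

w = 5/16 in

E90XX → F_EXX = 90 ksi.
Total weld length L = 6 in.
Required throat t_e = P × Ω / (0.6 F_EXX × L) = 32.8 × 2.0 / (0.6 × 90 × 6) = 0.2025 in.
Required leg w = t_e / 0.707 = 0.2864 in → use 5/16 in.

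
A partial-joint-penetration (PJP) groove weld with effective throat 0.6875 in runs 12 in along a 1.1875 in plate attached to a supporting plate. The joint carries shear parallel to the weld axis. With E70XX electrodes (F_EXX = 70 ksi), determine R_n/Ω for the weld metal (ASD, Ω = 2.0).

R_n/Ω ≈ 173 kips

Effective throat (given) t_e = 0.6875 in.
A_we = 0.6875 × 12 = 8.25 in².
F_nw = 0.6 F_EXX = 42 ksi.
R_n/Ω = (42 × 8.25) / 2.0 = 173.2 kips.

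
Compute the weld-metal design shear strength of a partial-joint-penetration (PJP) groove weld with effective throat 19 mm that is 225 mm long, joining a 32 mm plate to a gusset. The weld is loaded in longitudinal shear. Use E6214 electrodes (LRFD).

E62XX → F_EXX = 620 MPa.
Effective throat (given) t_e = 19 mm.
A_we = 19 × 225 = 4275 mm².
F_nw = 0.6 F_EXX = 372 MPa.
φR_n = 0.75 × 372 × 4275 × 10⁻³ = 1193 kN.

φR_n ≈ 1190 kN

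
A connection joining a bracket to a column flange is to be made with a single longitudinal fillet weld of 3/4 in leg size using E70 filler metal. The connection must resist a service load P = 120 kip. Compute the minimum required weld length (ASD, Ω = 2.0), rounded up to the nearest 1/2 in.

L = 11 in

E70XX → F_EXX = 70 ksi.
Throat t_e = 0.707 × 0.75 = 0.5302 in.
r_n/Ω = (0.6 × 70 × 0.5302) / 2.0 = 11.14 kip/in.
L_req = P / (r_n/Ω) = 120 / 11.14 = 10.78 in total.
Round up → use L = 11 in.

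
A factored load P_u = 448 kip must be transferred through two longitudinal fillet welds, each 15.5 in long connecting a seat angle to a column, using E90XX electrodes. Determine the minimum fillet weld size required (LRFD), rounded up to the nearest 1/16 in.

w = 9/16 in

E90XX → F_EXX = 90 ksi.
Total weld length L = 31 in.
Required throat t_e = P_u / (φ × 0.6 F_EXX × L) = 448 / (0.75 × 0.6 × 90 × 31) = 0.3568 in.
Required leg w = t_e / 0.707 = 0.5047 in → use 9/16 in.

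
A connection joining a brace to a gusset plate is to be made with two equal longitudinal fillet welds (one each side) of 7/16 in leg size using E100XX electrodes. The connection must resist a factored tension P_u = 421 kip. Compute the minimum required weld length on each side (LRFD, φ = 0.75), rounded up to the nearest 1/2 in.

E100XX → F_EXX = 100 ksi.
Throat t_e = 0.707 × 0.4375 = 0.3093 in.
φr_n = 0.75 × 0.6 × 100 × 0.3093 = 13.92 kip/in.
L_req = P_u / φr_n = 421 / 13.92 = 30.25 in total.
Per side: 30.25 / 2 = 15.12 in.
Round up → use L = 15.5 in on each side.

L = 15.5 in on each side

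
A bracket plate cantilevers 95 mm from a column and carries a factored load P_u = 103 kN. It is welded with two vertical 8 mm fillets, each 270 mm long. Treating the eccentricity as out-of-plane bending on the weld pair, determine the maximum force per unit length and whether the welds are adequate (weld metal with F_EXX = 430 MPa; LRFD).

f_max ≈ 446 N/mm; adequate

L_w = 2 × 270 = 540 mm; section modulus (unit throat) S = 2 × L²/6 = 24300 mm².
Direct shear f_v = P/L_w = 103×10³/540 = 190.7 N/mm.
Moment M = P × e = 103×10³ × 95 = 9785000 N·mm; bending f_b = M/S = 402.7 N/mm.
f_max = √(f_v² + f_b²) = √(190.7² + 402.7²) = 445.6 N/mm.
φr_n = 0.75 × 0.6 × 430 × (0.707 × 8) = 1094 N/mm → adequate.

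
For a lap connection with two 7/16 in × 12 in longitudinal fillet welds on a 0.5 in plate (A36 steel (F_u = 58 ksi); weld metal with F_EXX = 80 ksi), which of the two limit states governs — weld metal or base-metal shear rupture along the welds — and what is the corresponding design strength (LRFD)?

φR_n ≈ 267 kip (weld metal governs)

t_e = 0.707 × 0.4375 = 0.3093 in; L = 24 in.
Weld metal: φR_n = 0.75 × 0.6 × 80 × 0.3093 × 24 = 267.2 kip.
Base metal (shear rupture): φR_n = 0.75 × 0.6 × 58 × 0.5 × 24 = 313.2 kip.
Governing: weld metal.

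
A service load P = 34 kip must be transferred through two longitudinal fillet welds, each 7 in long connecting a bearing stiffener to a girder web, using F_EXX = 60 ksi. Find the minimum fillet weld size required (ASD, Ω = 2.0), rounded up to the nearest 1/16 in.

Total weld length L = 14 in.
Required throat t_e = P × Ω / (0.6 F_EXX × L) = 34 × 2.0 / (0.6 × 60 × 14) = 0.1349 in.
Required leg w = t_e / 0.707 = 0.1908 in → use 1/4 in.

w = 1/4 in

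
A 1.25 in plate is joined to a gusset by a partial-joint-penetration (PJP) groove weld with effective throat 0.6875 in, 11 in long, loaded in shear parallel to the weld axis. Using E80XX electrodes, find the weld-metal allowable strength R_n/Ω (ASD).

R_n/Ω ≈ 182 kip

E80XX → F_EXX = 80 ksi.
Effective throat (given) t_e = 0.6875 in.
A_we = 0.6875 × 11 = 7.562 in².
F_nw = 0.6 F_EXX = 48 ksi.
R_n/Ω = (48 × 7.562) / 2.0 = 181.5 kip.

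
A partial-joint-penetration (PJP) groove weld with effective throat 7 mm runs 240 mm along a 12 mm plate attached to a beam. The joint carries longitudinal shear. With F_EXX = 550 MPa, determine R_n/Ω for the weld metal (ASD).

Effective throat (given) t_e = 7 mm.
A_we = 7 × 240 = 1680 mm².
F_nw = 0.6 F_EXX = 330 MPa.
R_n/Ω = (330 × 1680) / 2.0 × 10⁻³ = 277.2 kN.

R_n/Ω ≈ 277 kN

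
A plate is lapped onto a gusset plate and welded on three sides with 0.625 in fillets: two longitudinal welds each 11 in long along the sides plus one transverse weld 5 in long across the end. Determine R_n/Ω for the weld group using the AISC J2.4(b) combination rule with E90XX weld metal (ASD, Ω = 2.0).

R_n/Ω ≈ 322 kips

E90XX → F_EXX = 90 ksi.
t_e = 0.707 × 0.625 = 0.4419 in.
R_nwl = 0.6 × 90 × 0.4419 × 22 = 524.9 kips (longitudinal, 2 welds).
R_nwt = 0.6 × 90 × 0.4419 × 5 = 119.3 kips (transverse, base value).
(i) R_nwl + R_nwt = 644.3 kips; (ii) 0.85 R_nwl + 1.5 R_nwt = 625.2 kips.
R_n = max = 644.3 kips [governs: (i)]; R_n/Ω = 322.1 kips.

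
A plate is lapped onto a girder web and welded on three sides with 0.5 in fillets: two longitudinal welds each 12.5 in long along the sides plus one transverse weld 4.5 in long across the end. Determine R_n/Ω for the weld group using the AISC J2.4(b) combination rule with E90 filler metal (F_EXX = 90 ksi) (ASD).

R_n/Ω ≈ 282 kips

t_e = 0.707 × 0.5 = 0.3535 in.
R_nwl = 0.6 × 90 × 0.3535 × 25 = 477.2 kips (longitudinal, 2 welds).
R_nwt = 0.6 × 90 × 0.3535 × 4.5 = 85.9 kips (transverse, base value).
(i) R_nwl + R_nwt = 563.1 kips; (ii) 0.85 R_nwl + 1.5 R_nwt = 534.5 kips.
R_n = max = 563.1 kips [governs: (i)]; R_n/Ω = 281.6 kips.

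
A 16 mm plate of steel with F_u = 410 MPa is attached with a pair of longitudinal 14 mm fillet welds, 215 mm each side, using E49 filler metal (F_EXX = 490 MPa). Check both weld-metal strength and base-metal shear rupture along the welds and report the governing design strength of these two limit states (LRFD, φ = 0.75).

φR_n ≈ 938 kN (weld metal governs)

t_e = 0.707 × 14 = 9.898 mm; L = 430 mm.
Weld metal: φR_n = 0.75 × 0.6 × 490 × 9.898 × 430 × 10⁻³ = 938.5 kN.
Base metal (shear rupture): φR_n = 0.75 × 0.6 × 410 × 16 × 430 × 10⁻³ = 1269 kN.
Governing: weld metal.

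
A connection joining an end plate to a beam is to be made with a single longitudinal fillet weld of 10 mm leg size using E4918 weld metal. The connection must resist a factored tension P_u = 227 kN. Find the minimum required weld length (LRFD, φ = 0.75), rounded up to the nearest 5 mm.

L = 150 mm

E49XX → F_EXX = 490 MPa.
Throat t_e = 0.707 × 10 = 7.07 mm.
φr_n = 0.75 × 0.6 × 490 × 7.07 × 10⁻³ = 1.559 kN/mm.
L_req = P_u / φr_n = 227 / 1.559 = 145.6 mm total.
Round up → use L = 150 mm.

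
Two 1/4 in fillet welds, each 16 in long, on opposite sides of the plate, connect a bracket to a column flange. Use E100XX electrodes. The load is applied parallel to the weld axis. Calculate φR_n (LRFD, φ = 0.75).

E100XX → F_EXX = 100 ksi.
Effective throat t_e = 0.707 × 0.25 = 0.1767 in.
Total length L = 32 in; A_we = 0.1767 × 32 = 5.656 in².
F_nw = 0.6 F_EXX = 0.6 × 100 = 60 ksi.
φR_n = 0.75 × 60 × 5.656 = 254.5 kips.

φR_n ≈ 255 kips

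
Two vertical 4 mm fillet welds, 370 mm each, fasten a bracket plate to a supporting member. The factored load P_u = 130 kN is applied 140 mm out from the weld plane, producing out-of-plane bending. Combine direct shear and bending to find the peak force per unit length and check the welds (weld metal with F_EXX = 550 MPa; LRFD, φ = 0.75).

f_max ≈ 436 N/mm; adequate

L_w = 2 × 370 = 740 mm; section modulus (unit throat) S = 2 × L²/6 = 45630 mm².
Direct shear f_v = P/L_w = 130×10³/740 = 175.7 N/mm.
Moment M = P × e = 130×10³ × 140 = 18200000 N·mm; bending f_b = M/S = 398.8 N/mm.
f_max = √(f_v² + f_b²) = √(175.7² + 398.8²) = 435.8 N/mm.
φr_n = 0.75 × 0.6 × 550 × (0.707 × 4) = 699.9 N/mm → adequate.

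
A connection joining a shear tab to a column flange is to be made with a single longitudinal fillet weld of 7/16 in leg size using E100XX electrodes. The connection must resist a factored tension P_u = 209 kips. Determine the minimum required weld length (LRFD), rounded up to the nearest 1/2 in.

L = 15.5 in

E100XX → F_EXX = 100 ksi.
Throat t_e = 0.707 × 0.4375 = 0.3093 in.
φr_n = 0.75 × 0.6 × 100 × 0.3093 = 13.92 kips/in.
L_req = P_u / φr_n = 209 / 13.92 = 15.02 in total.
Round up → use L = 15.5 in.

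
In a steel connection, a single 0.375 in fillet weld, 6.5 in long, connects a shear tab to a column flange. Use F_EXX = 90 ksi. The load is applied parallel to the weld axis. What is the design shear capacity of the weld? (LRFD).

φR_n ≈ 69.8 kip

Effective throat t_e = 0.707 × 0.375 = 0.2651 in.
Total length L = 6.5 in; A_we = 0.2651 × 6.5 = 1.723 in².
F_nw = 0.6 F_EXX = 0.6 × 90 = 54 ksi.
φR_n = 0.75 × 54 × 1.723 = 69.79 kip.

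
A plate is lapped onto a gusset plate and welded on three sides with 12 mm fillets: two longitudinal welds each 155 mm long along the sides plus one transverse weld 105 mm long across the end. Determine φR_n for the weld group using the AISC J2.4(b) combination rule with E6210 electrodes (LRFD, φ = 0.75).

φR_n ≈ 997 kN

E62XX → F_EXX = 620 MPa.
t_e = 0.707 × 12 = 8.484 mm.
R_nwl = 0.6 × 620 × 8.484 × 310 × 10⁻³ = 978.4 kN (longitudinal, 2 welds).
R_nwt = 0.6 × 620 × 8.484 × 105 × 10⁻³ = 331.4 kN (transverse, base value).
(i) R_nwl + R_nwt = 1310 kN; (ii) 0.85 R_nwl + 1.5 R_nwt = 1329 kN.
R_n = max = 1329 kN [governs: (ii)]; φR_n = 996.5 kN.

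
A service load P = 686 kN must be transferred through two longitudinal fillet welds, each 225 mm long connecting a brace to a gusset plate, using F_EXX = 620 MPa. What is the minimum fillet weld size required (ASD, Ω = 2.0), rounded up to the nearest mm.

Total weld length L = 450 mm.
Required throat t_e = P × Ω / (0.6 F_EXX × L) = 686 × 2.0 / (0.6 × 620 × 450 × 10⁻³) = 8.196 mm.
Required leg w = t_e / 0.707 = 11.59 mm → use 12 mm.

w = 12 mm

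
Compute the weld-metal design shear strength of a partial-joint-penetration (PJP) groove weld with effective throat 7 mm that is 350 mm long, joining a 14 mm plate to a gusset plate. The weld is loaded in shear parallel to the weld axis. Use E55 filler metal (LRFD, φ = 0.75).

E55XX → F_EXX = 550 MPa.
Effective throat (given) t_e = 7 mm.
A_we = 7 × 350 = 2450 mm².
F_nw = 0.6 F_EXX = 330 MPa.
φR_n = 0.75 × 330 × 2450 × 10⁻³ = 606.4 kN.

φR_n ≈ 606 kN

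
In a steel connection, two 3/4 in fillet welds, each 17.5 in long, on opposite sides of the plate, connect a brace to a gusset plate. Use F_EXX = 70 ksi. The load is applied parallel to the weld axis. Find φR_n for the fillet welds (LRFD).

φR_n ≈ 585 kip

Effective throat t_e = 0.707 × 0.75 = 0.5302 in.
Total length L = 35 in; A_we = 0.5302 × 35 = 18.56 in².
F_nw = 0.6 F_EXX = 0.6 × 70 = 42 ksi.
φR_n = 0.75 × 42 × 18.56 = 584.6 kip.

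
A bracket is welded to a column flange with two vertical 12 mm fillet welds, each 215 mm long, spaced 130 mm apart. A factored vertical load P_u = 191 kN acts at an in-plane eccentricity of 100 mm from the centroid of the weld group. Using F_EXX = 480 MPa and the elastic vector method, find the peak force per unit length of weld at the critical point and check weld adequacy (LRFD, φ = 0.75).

Total weld length L_w = 430 mm. Treat welds as unit-width lines.
Polar moment about centroid: J = 2[d³/12 + d(b/2)²] = 2[215³/12 + 215×65²] = 3473000 mm³.
Direct shear f_v = P/L_w = 191×10³ / 430 = 444.2 N/mm (vertical).
Torsion M = P·e = 191×10³ × 100 = 19100000 N·mm.
Critical point at (x, y) = (65, 107.5) from centroid. f_tx = M·y/J = 591.2 N/mm; f_ty = M·x/J = 357.5 N/mm.
Resultant f_max = √[f_tx² + (f_v + f_ty)²] = √[591.2² + (444.2 + 357.5)²] = 996.1 N/mm.
Capacity per unit length: φr_n = 0.75 × 0.6 × 480 × (0.707 × 12) = 1833 N/mm.
996.1 ≤ 1833 → adequate.

f_max ≈ 996 N/mm; adequate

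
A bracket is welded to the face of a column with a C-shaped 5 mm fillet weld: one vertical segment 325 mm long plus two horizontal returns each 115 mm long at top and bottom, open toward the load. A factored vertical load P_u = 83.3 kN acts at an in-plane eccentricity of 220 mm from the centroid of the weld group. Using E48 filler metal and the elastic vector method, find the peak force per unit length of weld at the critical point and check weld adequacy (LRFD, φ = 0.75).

f_max ≈ 447 N/mm; adequate

E48XX → F_EXX = 480 MPa.
Total weld length L_w = 555 mm. Treat welds as unit-width lines.
Centroid: x̄ = 2×115×57.5 / 555 = 23.83 mm from the vertical weld.
Polar moment about centroid: J = I_x + I_y = [325³/12 + 2×115×162.5²] + [325×23.83² + 2(115³/12 + 115×33.67²)] = 9633000 mm³.
Direct shear f_v = P/L_w = 83.3×10³ / 555 = 150.1 N/mm (vertical).
Torsion M = P·e = 83.3×10³ × 220 = 18326000 N·mm.
Critical point at (x, y) = (91.17, 162.5) from centroid. f_tx = M·y/J = 309.1 N/mm; f_ty = M·x/J = 173.4 N/mm.
Resultant f_max = √[f_tx² + (f_v + f_ty)²] = √[309.1² + (150.1 + 173.4)²] = 447.5 N/mm.
Capacity per unit length: φr_n = 0.75 × 0.6 × 480 × (0.707 × 5) = 763.6 N/mm.
447.5 ≤ 763.6 → adequate.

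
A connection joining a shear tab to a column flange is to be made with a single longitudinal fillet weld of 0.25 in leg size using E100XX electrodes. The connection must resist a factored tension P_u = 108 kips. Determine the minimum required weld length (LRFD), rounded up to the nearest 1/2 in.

E100XX → F_EXX = 100 ksi.
Throat t_e = 0.707 × 0.25 = 0.1767 in.
φr_n = 0.75 × 0.6 × 100 × 0.1767 = 7.954 kips/in.
L_req = P_u / φr_n = 108 / 7.954 = 13.58 in total.
Round up → use L = 14 in.

L = 14 in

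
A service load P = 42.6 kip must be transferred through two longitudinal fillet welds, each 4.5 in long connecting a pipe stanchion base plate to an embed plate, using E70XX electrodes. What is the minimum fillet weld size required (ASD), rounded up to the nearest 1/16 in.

E70XX → F_EXX = 70 ksi.
Total weld length L = 9 in.
Required throat t_e = P × Ω / (0.6 F_EXX × L) = 42.6 × 2.0 / (0.6 × 70 × 9) = 0.2254 in.
Required leg w = t_e / 0.707 = 0.3188 in → use 3/8 in.

w = 3/8 in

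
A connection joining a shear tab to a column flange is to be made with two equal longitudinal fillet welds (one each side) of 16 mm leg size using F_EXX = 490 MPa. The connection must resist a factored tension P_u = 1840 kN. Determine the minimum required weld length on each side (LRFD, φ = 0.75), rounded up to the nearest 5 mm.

Throat t_e = 0.707 × 16 = 11.31 mm.
φr_n = 0.75 × 0.6 × 490 × 11.31 × 10⁻³ = 2.494 kN/mm.
L_req = P_u / φr_n = 1840 / 2.494 = 737.7 mm total.
Per side: 737.7 / 2 = 368.8 mm.
Round up → use L = 370 mm on each side.

L = 370 mm on each side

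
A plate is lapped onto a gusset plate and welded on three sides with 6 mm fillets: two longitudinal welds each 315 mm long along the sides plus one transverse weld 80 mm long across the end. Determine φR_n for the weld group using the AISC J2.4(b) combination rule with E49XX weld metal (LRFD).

φR_n ≈ 664 kN

E49XX → F_EXX = 490 MPa.
t_e = 0.707 × 6 = 4.242 mm.
R_nwl = 0.6 × 490 × 4.242 × 630 × 10⁻³ = 785.7 kN (longitudinal, 2 welds).
R_nwt = 0.6 × 490 × 4.242 × 80 × 10⁻³ = 99.77 kN (transverse, base value).
(i) R_nwl + R_nwt = 885.5 kN; (ii) 0.85 R_nwl + 1.5 R_nwt = 817.5 kN.
R_n = max = 885.5 kN [governs: (i)]; φR_n = 664.1 kN.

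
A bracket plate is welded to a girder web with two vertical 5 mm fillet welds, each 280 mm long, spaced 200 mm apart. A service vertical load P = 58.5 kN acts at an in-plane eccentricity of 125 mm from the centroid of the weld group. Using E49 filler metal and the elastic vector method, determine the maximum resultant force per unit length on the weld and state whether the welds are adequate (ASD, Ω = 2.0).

E49XX → F_EXX = 490 MPa.
Total weld length L_w = 560 mm. Treat welds as unit-width lines.
Polar moment about centroid: J = 2[d³/12 + d(b/2)²] = 2[280³/12 + 280×100²] = 9259000 mm³.
Direct shear f_v = P/L_w = 58.5×10³ / 560 = 104.5 N/mm (vertical).
Torsion M = P·e = 58.5×10³ × 125 = 7312500 N·mm.
Critical point at (x, y) = (100, 140) from centroid. f_tx = M·y/J = 110.6 N/mm; f_ty = M·x/J = 78.98 N/mm.
Resultant f_max = √[f_tx² + (f_v + f_ty)²] = √[110.6² + (104.5 + 78.98)²] = 214.2 N/mm.
Capacity per unit length: r_n/Ω = (1/2.0) × 0.6 × 490 × (0.707 × 5) = 519.6 N/mm.
214.2 ≤ 519.6 → adequate.

f_max ≈ 214 N/mm; adequate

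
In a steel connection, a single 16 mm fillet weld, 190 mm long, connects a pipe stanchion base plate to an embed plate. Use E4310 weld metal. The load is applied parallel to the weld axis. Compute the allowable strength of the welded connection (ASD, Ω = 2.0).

E43XX → F_EXX = 430 MPa.
Effective throat t_e = 0.707 × 16 = 11.31 mm.
Total length L = 190 mm; A_we = 11.31 × 190 = 2149 mm².
F_nw = 0.6 F_EXX = 0.6 × 430 = 258 MPa.
R_n = 258 × 2149 × 10⁻³ = 554.5 kN; R_n/Ω = 554.5/2.0 = 277.3 kN.

R_n/Ω ≈ 277 kN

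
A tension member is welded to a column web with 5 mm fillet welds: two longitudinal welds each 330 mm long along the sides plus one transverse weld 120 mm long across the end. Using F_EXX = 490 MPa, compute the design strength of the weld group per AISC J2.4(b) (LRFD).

t_e = 0.707 × 5 = 3.535 mm.
R_nwl = 0.6 × 490 × 3.535 × 660 × 10⁻³ = 685.9 kN (longitudinal, 2 welds).
R_nwt = 0.6 × 490 × 3.535 × 120 × 10⁻³ = 124.7 kN (transverse, base value).
(i) R_nwl + R_nwt = 810.6 kN; (ii) 0.85 R_nwl + 1.5 R_nwt = 770.1 kN.
R_n = max = 810.6 kN [governs: (i)]; φR_n = 608 kN.

φR_n ≈ 608 kN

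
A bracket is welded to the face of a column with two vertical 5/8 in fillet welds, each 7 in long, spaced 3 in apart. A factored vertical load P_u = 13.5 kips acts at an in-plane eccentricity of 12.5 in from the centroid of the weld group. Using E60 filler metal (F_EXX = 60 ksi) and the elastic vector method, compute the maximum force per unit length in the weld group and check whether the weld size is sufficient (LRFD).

Total weld length L_w = 14 in. Treat welds as unit-width lines.
Polar moment about centroid: J = 2[d³/12 + d(b/2)²] = 2[7³/12 + 7×1.5²] = 88.67 in³.
Direct shear f_v = P/L_w = 13.5 / 14 = 0.9643 kip/in (vertical).
Torsion M = P·e = 13.5 × 12.5 = 168.75 kip·in.
Critical point at (x, y) = (1.5, 3.5) from centroid. f_tx = M·y/J = 6.661 kip/in; f_ty = M·x/J = 2.855 kip/in.
Resultant f_max = √[f_tx² + (f_v + f_ty)²] = √[6.661² + (0.9643 + 2.855)²] = 7.678 kip/in.
Capacity per unit length: φr_n = 0.75 × 0.6 × 60 × (0.707 × 0.625) = 11.93 kip/in.
7.678 ≤ 11.93 → adequate.

f_max ≈ 7.68 kip/in; adequate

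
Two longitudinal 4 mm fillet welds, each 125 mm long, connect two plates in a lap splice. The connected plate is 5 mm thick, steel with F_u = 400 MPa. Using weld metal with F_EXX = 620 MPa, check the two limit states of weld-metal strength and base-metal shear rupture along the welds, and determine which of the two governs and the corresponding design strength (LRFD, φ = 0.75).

t_e = 0.707 × 4 = 2.828 mm; L = 250 mm.
Weld metal: φR_n = 0.75 × 0.6 × 620 × 2.828 × 250 × 10⁻³ = 197.3 kN.
Base metal (shear rupture): φR_n = 0.75 × 0.6 × 400 × 5 × 250 × 10⁻³ = 225 kN.
Governing: weld metal.

φR_n ≈ 197 kN (weld metal governs)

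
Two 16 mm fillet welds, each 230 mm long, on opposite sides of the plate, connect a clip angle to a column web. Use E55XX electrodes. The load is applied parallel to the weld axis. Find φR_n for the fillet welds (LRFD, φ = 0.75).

φR_n ≈ 1290 kN

E55XX → F_EXX = 550 MPa.
Effective throat t_e = 0.707 × 16 = 11.31 mm.
Total length L = 460 mm; A_we = 11.31 × 460 = 5204 mm².
F_nw = 0.6 F_EXX = 0.6 × 550 = 330 MPa.
φR_n = 0.75 × 330 × 5204 × 10⁻³ = 1288 kN.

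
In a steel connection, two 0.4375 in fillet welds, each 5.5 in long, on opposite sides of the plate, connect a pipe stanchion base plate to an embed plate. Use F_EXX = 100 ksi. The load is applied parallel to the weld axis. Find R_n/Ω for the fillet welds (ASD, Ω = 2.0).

R_n/Ω ≈ 102 kips

Effective throat t_e = 0.707 × 0.4375 = 0.3093 in.
Total length L = 11 in; A_we = 0.3093 × 11 = 3.402 in².
F_nw = 0.6 F_EXX = 0.6 × 100 = 60 ksi.
R_n = 60 × 3.402 = 204.1 kips; R_n/Ω = 204.1/2.0 = 102.1 kips.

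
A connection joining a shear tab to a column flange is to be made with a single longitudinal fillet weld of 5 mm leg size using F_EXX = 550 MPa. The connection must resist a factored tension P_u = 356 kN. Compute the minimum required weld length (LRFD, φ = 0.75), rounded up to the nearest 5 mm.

Throat t_e = 0.707 × 5 = 3.535 mm.
φr_n = 0.75 × 0.6 × 550 × 3.535 × 10⁻³ = 0.8749 kN/mm.
L_req = P_u / φr_n = 356 / 0.8749 = 406.9 mm total.
Round up → use L = 410 mm.

L = 410 mm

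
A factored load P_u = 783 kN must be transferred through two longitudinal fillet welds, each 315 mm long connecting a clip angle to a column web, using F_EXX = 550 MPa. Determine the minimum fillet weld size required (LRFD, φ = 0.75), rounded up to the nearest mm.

Total weld length L = 630 mm.
Required throat t_e = P_u / (φ × 0.6 F_EXX × L) = 783 / (0.75 × 0.6 × 550 × 630 × 10⁻³) = 5.022 mm.
Required leg w = t_e / 0.707 = 7.103 mm → use 8 mm.

w = 8 mm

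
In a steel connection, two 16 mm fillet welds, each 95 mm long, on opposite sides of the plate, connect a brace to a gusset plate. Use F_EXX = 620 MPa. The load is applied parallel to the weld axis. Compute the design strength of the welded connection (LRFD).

φR_n ≈ 600 kN

Effective throat t_e = 0.707 × 16 = 11.31 mm.
Total length L = 190 mm; A_we = 11.31 × 190 = 2149 mm².
F_nw = 0.6 F_EXX = 0.6 × 620 = 372 MPa.
φR_n = 0.75 × 372 × 2149 × 10⁻³ = 599.6 kN.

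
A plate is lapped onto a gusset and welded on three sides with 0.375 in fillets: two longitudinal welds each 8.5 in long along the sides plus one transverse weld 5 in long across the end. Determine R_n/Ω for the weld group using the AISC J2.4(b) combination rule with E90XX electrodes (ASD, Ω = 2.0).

E90XX → F_EXX = 90 ksi.
t_e = 0.707 × 0.375 = 0.2651 in.
R_nwl = 0.6 × 90 × 0.2651 × 17 = 243.4 kips (longitudinal, 2 welds).
R_nwt = 0.6 × 90 × 0.2651 × 5 = 71.58 kips (transverse, base value).
(i) R_nwl + R_nwt = 315 kips; (ii) 0.85 R_nwl + 1.5 R_nwt = 314.3 kips.
R_n = max = 315 kips [governs: (i)]; R_n/Ω = 157.5 kips.

R_n/Ω ≈ 157 kips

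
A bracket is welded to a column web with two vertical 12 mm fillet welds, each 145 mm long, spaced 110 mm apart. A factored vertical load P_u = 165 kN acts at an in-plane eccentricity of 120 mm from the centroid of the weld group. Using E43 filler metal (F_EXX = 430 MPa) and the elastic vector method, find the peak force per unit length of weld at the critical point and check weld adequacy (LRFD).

Total weld length L_w = 290 mm. Treat welds as unit-width lines.
Polar moment about centroid: J = 2[d³/12 + d(b/2)²] = 2[145³/12 + 145×55²] = 1385000 mm³.
Direct shear f_v = P/L_w = 165×10³ / 290 = 569 N/mm (vertical).
Torsion M = P·e = 165×10³ × 120 = 19800000 N·mm.
Critical point at (x, y) = (55, 72.5) from centroid. f_tx = M·y/J = 1036 N/mm; f_ty = M·x/J = 786.1 N/mm.
Resultant f_max = √[f_tx² + (f_v + f_ty)²] = √[1036² + (569 + 786.1)²] = 1706 N/mm.
Capacity per unit length: φr_n = 0.75 × 0.6 × 430 × (0.707 × 12) = 1642 N/mm.
1706 > 1642 → NOT adequate.

f_max ≈ 1710 N/mm; NOT adequate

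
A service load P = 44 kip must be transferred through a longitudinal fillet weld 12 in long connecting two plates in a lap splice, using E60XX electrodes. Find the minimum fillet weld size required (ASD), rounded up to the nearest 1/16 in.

w = 5/16 in

E60XX → F_EXX = 60 ksi.
Total weld length L = 12 in.
Required throat t_e = P × Ω / (0.6 F_EXX × L) = 44 × 2.0 / (0.6 × 60 × 12) = 0.2037 in.
Required leg w = t_e / 0.707 = 0.2881 in → use 5/16 in.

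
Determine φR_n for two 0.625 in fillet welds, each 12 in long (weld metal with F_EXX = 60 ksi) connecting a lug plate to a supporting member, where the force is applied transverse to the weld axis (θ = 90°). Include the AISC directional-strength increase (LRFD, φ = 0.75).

φR_n ≈ 430 kips

t_e = 0.707 × 0.625 = 0.4419 in; A_we = 0.4419 × 24 = 10.6 in².
Directional factor: 1.0 + 0.5 sin^1.5(90°) = 1.5.
F_nw = 0.6 × 60 × 1.5 = 54 ksi.
φR_n = 0.75 × 54 × 10.6 = 429.5 kips.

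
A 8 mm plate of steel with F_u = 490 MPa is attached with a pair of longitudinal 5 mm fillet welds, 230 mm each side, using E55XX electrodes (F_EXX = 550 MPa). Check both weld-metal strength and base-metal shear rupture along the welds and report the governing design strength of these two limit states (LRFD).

φR_n ≈ 402 kN (weld metal governs)

t_e = 0.707 × 5 = 3.535 mm; L = 460 mm.
Weld metal: φR_n = 0.75 × 0.6 × 550 × 3.535 × 460 × 10⁻³ = 402.5 kN.
Base metal (shear rupture): φR_n = 0.75 × 0.6 × 490 × 8 × 460 × 10⁻³ = 811.4 kN.
Governing: weld metal.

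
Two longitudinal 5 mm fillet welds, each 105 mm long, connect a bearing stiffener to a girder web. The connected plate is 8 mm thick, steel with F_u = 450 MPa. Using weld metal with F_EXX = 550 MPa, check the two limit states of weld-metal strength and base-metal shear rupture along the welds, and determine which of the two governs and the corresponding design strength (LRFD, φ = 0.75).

t_e = 0.707 × 5 = 3.535 mm; L = 210 mm.
Weld metal: φR_n = 0.75 × 0.6 × 550 × 3.535 × 210 × 10⁻³ = 183.7 kN.
Base metal (shear rupture): φR_n = 0.75 × 0.6 × 450 × 8 × 210 × 10⁻³ = 340.2 kN.
Governing: weld metal.

φR_n ≈ 184 kN (weld metal governs)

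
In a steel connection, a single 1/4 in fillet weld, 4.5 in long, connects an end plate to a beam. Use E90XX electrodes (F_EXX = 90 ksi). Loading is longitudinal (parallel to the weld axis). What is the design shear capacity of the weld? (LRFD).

φR_n ≈ 32.2 kip

Effective throat t_e = 0.707 × 0.25 = 0.1767 in.
Total length L = 4.5 in; A_we = 0.1767 × 4.5 = 0.7954 in².
F_nw = 0.6 F_EXX = 0.6 × 90 = 54 ksi.
φR_n = 0.75 × 54 × 0.7954 = 32.21 kip.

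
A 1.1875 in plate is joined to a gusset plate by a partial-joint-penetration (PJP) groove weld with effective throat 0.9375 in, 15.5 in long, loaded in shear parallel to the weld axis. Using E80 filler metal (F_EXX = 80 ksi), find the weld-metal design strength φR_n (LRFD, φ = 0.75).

Effective throat (given) t_e = 0.9375 in.
A_we = 0.9375 × 15.5 = 14.53 in².
F_nw = 0.6 F_EXX = 48 ksi.
φR_n = 0.75 × 48 × 14.53 = 523.1 kip.

φR_n ≈ 523 kip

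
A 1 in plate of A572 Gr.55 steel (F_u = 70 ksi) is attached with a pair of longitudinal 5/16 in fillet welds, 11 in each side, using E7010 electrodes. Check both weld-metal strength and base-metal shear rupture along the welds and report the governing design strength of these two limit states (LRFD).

E70XX → F_EXX = 70 ksi.
t_e = 0.707 × 0.3125 = 0.2209 in; L = 22 in.
Weld metal: φR_n = 0.75 × 0.6 × 70 × 0.2209 × 22 = 153.1 kip.
Base metal (shear rupture): φR_n = 0.75 × 0.6 × 70 × 1 × 22 = 693 kip.
Governing: weld metal.

φR_n ≈ 153 kip (weld metal governs)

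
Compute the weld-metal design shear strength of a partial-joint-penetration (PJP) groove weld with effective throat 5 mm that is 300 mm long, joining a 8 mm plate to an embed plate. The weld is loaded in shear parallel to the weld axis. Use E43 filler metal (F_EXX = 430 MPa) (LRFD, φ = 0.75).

φR_n ≈ 290 kN

Effective throat (given) t_e = 5 mm.
A_we = 5 × 300 = 1500 mm².
F_nw = 0.6 F_EXX = 258 MPa.
φR_n = 0.75 × 258 × 1500 × 10⁻³ = 290.2 kN.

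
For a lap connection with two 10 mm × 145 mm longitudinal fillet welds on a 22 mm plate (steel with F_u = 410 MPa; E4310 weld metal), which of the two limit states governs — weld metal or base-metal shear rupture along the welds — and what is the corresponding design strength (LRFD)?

E43XX → F_EXX = 430 MPa.
t_e = 0.707 × 10 = 7.07 mm; L = 290 mm.
Weld metal: φR_n = 0.75 × 0.6 × 430 × 7.07 × 290 × 10⁻³ = 396.7 kN.
Base metal (shear rupture): φR_n = 0.75 × 0.6 × 410 × 22 × 290 × 10⁻³ = 1177 kN.
Governing: weld metal.

φR_n ≈ 397 kN (weld metal governs)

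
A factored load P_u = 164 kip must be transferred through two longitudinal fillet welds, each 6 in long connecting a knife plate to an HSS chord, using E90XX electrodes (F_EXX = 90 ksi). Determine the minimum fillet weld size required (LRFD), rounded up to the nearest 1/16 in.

Total weld length L = 12 in.
Required throat t_e = P_u / (φ × 0.6 F_EXX × L) = 164 / (0.75 × 0.6 × 90 × 12) = 0.3374 in.
Required leg w = t_e / 0.707 = 0.4773 in → use 1/2 in.

w = 1/2 in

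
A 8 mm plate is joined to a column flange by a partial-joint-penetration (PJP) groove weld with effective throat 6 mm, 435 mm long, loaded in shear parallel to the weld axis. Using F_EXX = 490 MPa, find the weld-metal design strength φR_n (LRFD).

φR_n ≈ 576 kN

Effective throat (given) t_e = 6 mm.
A_we = 6 × 435 = 2610 mm².
F_nw = 0.6 F_EXX = 294 MPa.
φR_n = 0.75 × 294 × 2610 × 10⁻³ = 575.5 kN.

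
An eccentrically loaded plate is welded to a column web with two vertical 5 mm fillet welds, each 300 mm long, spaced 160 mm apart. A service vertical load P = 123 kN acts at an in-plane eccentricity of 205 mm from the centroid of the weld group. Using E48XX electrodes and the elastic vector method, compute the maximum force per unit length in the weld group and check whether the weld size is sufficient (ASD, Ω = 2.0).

E48XX → F_EXX = 480 MPa.
Total weld length L_w = 600 mm. Treat welds as unit-width lines.
Polar moment about centroid: J = 2[d³/12 + d(b/2)²] = 2[300³/12 + 300×80²] = 8340000 mm³.
Direct shear f_v = P/L_w = 123×10³ / 600 = 205 N/mm (vertical).
Torsion M = P·e = 123×10³ × 205 = 25215000 N·mm.
Critical point at (x, y) = (80, 150) from centroid. f_tx = M·y/J = 453.5 N/mm; f_ty = M·x/J = 241.9 N/mm.
Resultant f_max = √[f_tx² + (f_v + f_ty)²] = √[453.5² + (205 + 241.9)²] = 636.7 N/mm.
Capacity per unit length: r_n/Ω = (1/2.0) × 0.6 × 480 × (0.707 × 5) = 509 N/mm.
636.7 > 509 → NOT adequate.

f_max ≈ 637 N/mm; NOT adequate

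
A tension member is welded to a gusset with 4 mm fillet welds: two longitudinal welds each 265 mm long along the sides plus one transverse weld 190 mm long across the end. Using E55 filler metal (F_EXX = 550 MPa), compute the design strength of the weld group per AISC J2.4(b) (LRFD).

φR_n ≈ 515 kN

t_e = 0.707 × 4 = 2.828 mm.
R_nwl = 0.6 × 550 × 2.828 × 530 × 10⁻³ = 494.6 kN (longitudinal, 2 welds).
R_nwt = 0.6 × 550 × 2.828 × 190 × 10⁻³ = 177.3 kN (transverse, base value).
(i) R_nwl + R_nwt = 671.9 kN; (ii) 0.85 R_nwl + 1.5 R_nwt = 686.4 kN.
R_n = max = 686.4 kN [governs: (ii)]; φR_n = 514.8 kN.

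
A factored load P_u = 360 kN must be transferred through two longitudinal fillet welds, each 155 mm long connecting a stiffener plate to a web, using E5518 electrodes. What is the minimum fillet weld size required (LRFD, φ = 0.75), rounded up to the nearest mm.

E55XX → F_EXX = 550 MPa.
Total weld length L = 310 mm.
Required throat t_e = P_u / (φ × 0.6 F_EXX × L) = 360 / (0.75 × 0.6 × 550 × 310 × 10⁻³) = 4.692 mm.
Required leg w = t_e / 0.707 = 6.637 mm → use 7 mm.

w = 7 mm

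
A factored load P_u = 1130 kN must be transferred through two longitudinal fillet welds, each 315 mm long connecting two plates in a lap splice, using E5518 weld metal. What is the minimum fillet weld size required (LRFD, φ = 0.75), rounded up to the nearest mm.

w = 11 mm

E55XX → F_EXX = 550 MPa.
Total weld length L = 630 mm.
Required throat t_e = P_u / (φ × 0.6 F_EXX × L) = 1130 / (0.75 × 0.6 × 550 × 630 × 10⁻³) = 7.247 mm.
Required leg w = t_e / 0.707 = 10.25 mm → use 11 mm.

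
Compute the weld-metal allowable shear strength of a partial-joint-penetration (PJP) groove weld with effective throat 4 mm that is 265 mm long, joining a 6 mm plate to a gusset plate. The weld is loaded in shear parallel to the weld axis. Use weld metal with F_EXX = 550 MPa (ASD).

Effective throat (given) t_e = 4 mm.
A_we = 4 × 265 = 1060 mm².
F_nw = 0.6 F_EXX = 330 MPa.
R_n/Ω = (330 × 1060) / 2.0 × 10⁻³ = 174.9 kN.

R_n/Ω ≈ 175 kN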